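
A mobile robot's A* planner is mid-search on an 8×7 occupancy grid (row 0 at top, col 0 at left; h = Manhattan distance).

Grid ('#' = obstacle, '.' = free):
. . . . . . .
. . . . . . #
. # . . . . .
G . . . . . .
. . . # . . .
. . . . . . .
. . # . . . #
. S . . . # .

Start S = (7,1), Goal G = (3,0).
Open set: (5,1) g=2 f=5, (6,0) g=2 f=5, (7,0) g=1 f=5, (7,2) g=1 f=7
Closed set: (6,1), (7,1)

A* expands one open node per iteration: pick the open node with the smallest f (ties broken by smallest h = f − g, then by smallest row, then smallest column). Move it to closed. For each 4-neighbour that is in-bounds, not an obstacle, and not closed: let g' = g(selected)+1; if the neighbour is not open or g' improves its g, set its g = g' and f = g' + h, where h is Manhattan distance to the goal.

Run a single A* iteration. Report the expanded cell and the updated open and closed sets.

expanded=(5,1); open=[(4,1) g=3 f=5, (5,0) g=3 f=5, (5,2) g=3 f=7, (6,0) g=2 f=5, (7,0) g=1 f=5, (7,2) g=1 f=7]; closed=[(5,1), (6,1), (7,1)]

step 1: expand (5,1) (f=5, h=3) → closed; open now [(4,1) g=3 f=5, (5,0) g=3 f=5, (5,2) g=3 f=7, (6,0) g=2 f=5, (7,0) g=1 f=5, (7,2) g=1 f=7]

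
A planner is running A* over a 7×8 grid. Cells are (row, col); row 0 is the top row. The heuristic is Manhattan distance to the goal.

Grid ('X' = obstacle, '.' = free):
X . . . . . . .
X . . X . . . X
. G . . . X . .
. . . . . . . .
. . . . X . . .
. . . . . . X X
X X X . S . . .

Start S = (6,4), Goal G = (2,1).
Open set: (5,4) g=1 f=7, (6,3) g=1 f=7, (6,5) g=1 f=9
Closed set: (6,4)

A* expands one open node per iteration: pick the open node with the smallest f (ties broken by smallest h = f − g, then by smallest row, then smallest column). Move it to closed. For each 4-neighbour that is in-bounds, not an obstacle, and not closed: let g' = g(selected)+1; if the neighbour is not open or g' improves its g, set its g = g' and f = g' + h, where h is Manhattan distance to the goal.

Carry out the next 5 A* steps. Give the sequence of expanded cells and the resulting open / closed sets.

step 1: expand (5,4) (f=7, h=6) → closed; open now [(5,3) g=2 f=7, (5,5) g=2 f=9, (6,3) g=1 f=7, (6,5) g=1 f=9]
step 2: expand (5,3) (f=7, h=5) → closed; open now [(4,3) g=3 f=7, (5,2) g=3 f=7, (5,5) g=2 f=9, (6,3) g=1 f=7, (6,5) g=1 f=9]
step 3: expand (4,3) (f=7, h=4) → closed; open now [(3,3) g=4 f=7, (4,2) g=4 f=7, (5,2) g=3 f=7, (5,5) g=2 f=9, (6,3) g=1 f=7, (6,5) g=1 f=9]
step 4: expand (3,3) (f=7, h=3) → closed; open now [(2,3) g=5 f=7, (3,2) g=5 f=7, (3,4) g=5 f=9, (4,2) g=4 f=7, (5,2) g=3 f=7, (5,5) g=2 f=9, (6,3) g=1 f=7, (6,5) g=1 f=9]
step 5: expand (2,3) (f=7, h=2) → closed; open now [(2,2) g=6 f=7, (2,4) g=6 f=9, (3,2) g=5 f=7, (3,4) g=5 f=9, (4,2) g=4 f=7, (5,2) g=3 f=7, (5,5) g=2 f=9, (6,3) g=1 f=7, (6,5) g=1 f=9]

order=[(5,4) → (5,3) → (4,3) → (3,3) → (2,3)]; open=[(2,2) g=6 f=7, (2,4) g=6 f=9, (3,2) g=5 f=7, (3,4) g=5 f=9, (4,2) g=4 f=7, (5,2) g=3 f=7, (5,5) g=2 f=9, (6,3) g=1 f=7, (6,5) g=1 f=9]; closed=[(2,3), (3,3), (4,3), (5,3), (5,4), (6,4)]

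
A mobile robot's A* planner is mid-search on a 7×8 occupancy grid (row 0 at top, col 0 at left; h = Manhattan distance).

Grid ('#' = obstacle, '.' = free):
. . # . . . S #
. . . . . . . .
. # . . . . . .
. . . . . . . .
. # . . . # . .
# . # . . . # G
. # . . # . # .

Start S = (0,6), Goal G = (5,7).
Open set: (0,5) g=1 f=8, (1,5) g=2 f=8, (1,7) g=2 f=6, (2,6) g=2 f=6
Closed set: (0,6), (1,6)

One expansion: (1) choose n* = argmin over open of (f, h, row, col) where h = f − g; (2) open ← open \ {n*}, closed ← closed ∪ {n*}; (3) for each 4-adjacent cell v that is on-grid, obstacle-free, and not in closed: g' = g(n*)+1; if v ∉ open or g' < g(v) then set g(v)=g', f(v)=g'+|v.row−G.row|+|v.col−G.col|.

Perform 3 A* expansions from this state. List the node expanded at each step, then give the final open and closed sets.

order=[(1,7) → (2,7) → (3,7)]; open=[(0,5) g=1 f=8, (1,5) g=2 f=8, (2,6) g=2 f=6, (3,6) g=5 f=8, (4,7) g=5 f=6]; closed=[(0,6), (1,6), (1,7), (2,7), (3,7)]

step 1: expand (1,7) (f=6, h=4) → closed; open now [(0,5) g=1 f=8, (1,5) g=2 f=8, (2,6) g=2 f=6, (2,7) g=3 f=6]
step 2: expand (2,7) (f=6, h=3) → closed; open now [(0,5) g=1 f=8, (1,5) g=2 f=8, (2,6) g=2 f=6, (3,7) g=4 f=6]
step 3: expand (3,7) (f=6, h=2) → closed; open now [(0,5) g=1 f=8, (1,5) g=2 f=8, (2,6) g=2 f=6, (3,6) g=5 f=8, (4,7) g=5 f=6]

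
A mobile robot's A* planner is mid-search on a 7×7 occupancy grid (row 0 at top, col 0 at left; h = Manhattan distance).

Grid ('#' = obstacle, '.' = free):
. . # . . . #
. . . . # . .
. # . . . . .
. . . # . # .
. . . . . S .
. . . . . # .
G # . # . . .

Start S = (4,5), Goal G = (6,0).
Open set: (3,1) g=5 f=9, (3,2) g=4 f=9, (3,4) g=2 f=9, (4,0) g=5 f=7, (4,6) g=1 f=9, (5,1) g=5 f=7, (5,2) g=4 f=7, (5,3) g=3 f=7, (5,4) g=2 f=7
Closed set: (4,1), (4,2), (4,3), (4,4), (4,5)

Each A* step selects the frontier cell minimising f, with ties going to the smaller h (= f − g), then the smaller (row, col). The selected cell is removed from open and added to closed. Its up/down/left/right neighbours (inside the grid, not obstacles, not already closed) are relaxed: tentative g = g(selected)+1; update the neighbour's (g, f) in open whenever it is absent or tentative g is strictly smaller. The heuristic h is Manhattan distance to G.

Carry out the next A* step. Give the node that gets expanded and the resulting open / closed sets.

step 1: expand (4,0) (f=7, h=2) → closed; open now [(3,0) g=6 f=9, (3,1) g=5 f=9, (3,2) g=4 f=9, (3,4) g=2 f=9, (4,6) g=1 f=9, (5,0) g=6 f=7, (5,1) g=5 f=7, (5,2) g=4 f=7, (5,3) g=3 f=7, (5,4) g=2 f=7]

expanded=(4,0); open=[(3,0) g=6 f=9, (3,1) g=5 f=9, (3,2) g=4 f=9, (3,4) g=2 f=9, (4,6) g=1 f=9, (5,0) g=6 f=7, (5,1) g=5 f=7, (5,2) g=4 f=7, (5,3) g=3 f=7, (5,4) g=2 f=7]; closed=[(4,0), (4,1), (4,2), (4,3), (4,4), (4,5)]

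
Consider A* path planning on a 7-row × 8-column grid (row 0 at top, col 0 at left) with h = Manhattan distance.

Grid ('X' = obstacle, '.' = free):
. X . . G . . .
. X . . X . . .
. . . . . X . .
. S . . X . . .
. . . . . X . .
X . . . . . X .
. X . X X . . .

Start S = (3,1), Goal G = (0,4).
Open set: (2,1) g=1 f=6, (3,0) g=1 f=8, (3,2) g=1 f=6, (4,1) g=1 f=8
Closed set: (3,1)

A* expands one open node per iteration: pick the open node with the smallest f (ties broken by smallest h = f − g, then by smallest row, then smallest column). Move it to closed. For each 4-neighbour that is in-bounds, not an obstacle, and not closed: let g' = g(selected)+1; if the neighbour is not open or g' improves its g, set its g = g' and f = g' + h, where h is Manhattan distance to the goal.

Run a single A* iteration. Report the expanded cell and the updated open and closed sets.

expanded=(2,1); open=[(2,0) g=2 f=8, (2,2) g=2 f=6, (3,0) g=1 f=8, (3,2) g=1 f=6, (4,1) g=1 f=8]; closed=[(2,1), (3,1)]

step 1: expand (2,1) (f=6, h=5) → closed; open now [(2,0) g=2 f=8, (2,2) g=2 f=6, (3,0) g=1 f=8, (3,2) g=1 f=6, (4,1) g=1 f=8]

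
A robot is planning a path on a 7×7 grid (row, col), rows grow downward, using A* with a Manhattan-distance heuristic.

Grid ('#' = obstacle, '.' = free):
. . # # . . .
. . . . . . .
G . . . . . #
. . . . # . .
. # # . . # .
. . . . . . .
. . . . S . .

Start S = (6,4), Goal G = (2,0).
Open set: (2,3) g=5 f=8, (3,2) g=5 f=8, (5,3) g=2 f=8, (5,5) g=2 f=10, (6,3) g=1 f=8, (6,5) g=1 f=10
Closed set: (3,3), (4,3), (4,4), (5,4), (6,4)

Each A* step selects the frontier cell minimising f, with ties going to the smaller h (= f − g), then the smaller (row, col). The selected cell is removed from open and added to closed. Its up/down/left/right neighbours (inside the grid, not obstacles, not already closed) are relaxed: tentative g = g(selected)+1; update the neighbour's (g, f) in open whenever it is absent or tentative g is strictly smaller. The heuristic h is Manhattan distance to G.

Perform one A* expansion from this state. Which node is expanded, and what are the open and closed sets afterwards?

expanded=(2,3); open=[(1,3) g=6 f=10, (2,2) g=6 f=8, (2,4) g=6 f=10, (3,2) g=5 f=8, (5,3) g=2 f=8, (5,5) g=2 f=10, (6,3) g=1 f=8, (6,5) g=1 f=10]; closed=[(2,3), (3,3), (4,3), (4,4), (5,4), (6,4)]

step 1: expand (2,3) (f=8, h=3) → closed; open now [(1,3) g=6 f=10, (2,2) g=6 f=8, (2,4) g=6 f=10, (3,2) g=5 f=8, (5,3) g=2 f=8, (5,5) g=2 f=10, (6,3) g=1 f=8, (6,5) g=1 f=10]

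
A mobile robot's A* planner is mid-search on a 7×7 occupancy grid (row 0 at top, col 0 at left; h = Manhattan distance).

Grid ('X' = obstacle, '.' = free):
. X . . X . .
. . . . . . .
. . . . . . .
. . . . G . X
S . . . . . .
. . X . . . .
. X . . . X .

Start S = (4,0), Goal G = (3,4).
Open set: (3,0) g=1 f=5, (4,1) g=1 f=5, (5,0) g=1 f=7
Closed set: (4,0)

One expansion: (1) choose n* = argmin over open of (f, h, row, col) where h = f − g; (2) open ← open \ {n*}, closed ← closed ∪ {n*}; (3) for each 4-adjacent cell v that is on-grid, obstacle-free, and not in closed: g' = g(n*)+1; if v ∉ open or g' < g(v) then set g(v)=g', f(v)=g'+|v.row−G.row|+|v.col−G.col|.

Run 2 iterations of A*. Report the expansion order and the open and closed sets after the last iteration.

step 1: expand (3,0) (f=5, h=4) → closed; open now [(2,0) g=2 f=7, (3,1) g=2 f=5, (4,1) g=1 f=5, (5,0) g=1 f=7]
step 2: expand (3,1) (f=5, h=3) → closed; open now [(2,0) g=2 f=7, (2,1) g=3 f=7, (3,2) g=3 f=5, (4,1) g=1 f=5, (5,0) g=1 f=7]

order=[(3,0) → (3,1)]; open=[(2,0) g=2 f=7, (2,1) g=3 f=7, (3,2) g=3 f=5, (4,1) g=1 f=5, (5,0) g=1 f=7]; closed=[(3,0), (3,1), (4,0)]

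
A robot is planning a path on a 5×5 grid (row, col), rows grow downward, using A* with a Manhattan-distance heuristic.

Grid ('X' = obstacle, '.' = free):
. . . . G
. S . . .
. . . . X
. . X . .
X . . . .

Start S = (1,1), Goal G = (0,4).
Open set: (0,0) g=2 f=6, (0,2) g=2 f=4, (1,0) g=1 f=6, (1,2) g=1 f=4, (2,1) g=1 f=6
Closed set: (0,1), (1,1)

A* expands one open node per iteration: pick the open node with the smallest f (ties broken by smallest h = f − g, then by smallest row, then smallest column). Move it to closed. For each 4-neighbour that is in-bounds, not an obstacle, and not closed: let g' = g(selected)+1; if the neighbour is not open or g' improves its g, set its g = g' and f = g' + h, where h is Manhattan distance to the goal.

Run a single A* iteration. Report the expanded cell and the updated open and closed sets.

step 1: expand (0,2) (f=4, h=2) → closed; open now [(0,0) g=2 f=6, (0,3) g=3 f=4, (1,0) g=1 f=6, (1,2) g=1 f=4, (2,1) g=1 f=6]

expanded=(0,2); open=[(0,0) g=2 f=6, (0,3) g=3 f=4, (1,0) g=1 f=6, (1,2) g=1 f=4, (2,1) g=1 f=6]; closed=[(0,1), (0,2), (1,1)]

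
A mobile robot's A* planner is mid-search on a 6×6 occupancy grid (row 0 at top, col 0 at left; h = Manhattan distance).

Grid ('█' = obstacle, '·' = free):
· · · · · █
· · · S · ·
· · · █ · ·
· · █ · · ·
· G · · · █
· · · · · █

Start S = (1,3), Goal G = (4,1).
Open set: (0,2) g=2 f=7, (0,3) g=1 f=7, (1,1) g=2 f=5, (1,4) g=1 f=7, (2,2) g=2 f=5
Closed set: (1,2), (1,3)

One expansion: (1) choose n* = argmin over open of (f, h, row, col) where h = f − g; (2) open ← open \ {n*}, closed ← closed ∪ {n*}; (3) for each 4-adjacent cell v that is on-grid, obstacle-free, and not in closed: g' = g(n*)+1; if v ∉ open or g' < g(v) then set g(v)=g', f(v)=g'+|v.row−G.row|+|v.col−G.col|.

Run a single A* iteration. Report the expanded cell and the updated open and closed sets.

expanded=(1,1); open=[(0,1) g=3 f=7, (0,2) g=2 f=7, (0,3) g=1 f=7, (1,0) g=3 f=7, (1,4) g=1 f=7, (2,1) g=3 f=5, (2,2) g=2 f=5]; closed=[(1,1), (1,2), (1,3)]

step 1: expand (1,1) (f=5, h=3) → closed; open now [(0,1) g=3 f=7, (0,2) g=2 f=7, (0,3) g=1 f=7, (1,0) g=3 f=7, (1,4) g=1 f=7, (2,1) g=3 f=5, (2,2) g=2 f=5]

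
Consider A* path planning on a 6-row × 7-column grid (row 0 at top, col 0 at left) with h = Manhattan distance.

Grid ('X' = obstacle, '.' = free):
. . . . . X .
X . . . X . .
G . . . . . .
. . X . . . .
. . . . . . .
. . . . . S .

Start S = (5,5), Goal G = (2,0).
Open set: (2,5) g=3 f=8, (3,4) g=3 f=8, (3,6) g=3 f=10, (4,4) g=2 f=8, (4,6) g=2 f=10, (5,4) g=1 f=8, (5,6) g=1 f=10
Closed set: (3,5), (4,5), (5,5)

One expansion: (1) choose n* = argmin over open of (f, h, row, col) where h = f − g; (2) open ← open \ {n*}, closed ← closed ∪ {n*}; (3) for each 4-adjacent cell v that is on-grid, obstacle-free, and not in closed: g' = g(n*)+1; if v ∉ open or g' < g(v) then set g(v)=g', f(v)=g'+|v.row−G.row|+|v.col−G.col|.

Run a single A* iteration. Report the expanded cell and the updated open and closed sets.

step 1: expand (2,5) (f=8, h=5) → closed; open now [(1,5) g=4 f=10, (2,4) g=4 f=8, (2,6) g=4 f=10, (3,4) g=3 f=8, (3,6) g=3 f=10, (4,4) g=2 f=8, (4,6) g=2 f=10, (5,4) g=1 f=8, (5,6) g=1 f=10]

expanded=(2,5); open=[(1,5) g=4 f=10, (2,4) g=4 f=8, (2,6) g=4 f=10, (3,4) g=3 f=8, (3,6) g=3 f=10, (4,4) g=2 f=8, (4,6) g=2 f=10, (5,4) g=1 f=8, (5,6) g=1 f=10]; closed=[(2,5), (3,5), (4,5), (5,5)]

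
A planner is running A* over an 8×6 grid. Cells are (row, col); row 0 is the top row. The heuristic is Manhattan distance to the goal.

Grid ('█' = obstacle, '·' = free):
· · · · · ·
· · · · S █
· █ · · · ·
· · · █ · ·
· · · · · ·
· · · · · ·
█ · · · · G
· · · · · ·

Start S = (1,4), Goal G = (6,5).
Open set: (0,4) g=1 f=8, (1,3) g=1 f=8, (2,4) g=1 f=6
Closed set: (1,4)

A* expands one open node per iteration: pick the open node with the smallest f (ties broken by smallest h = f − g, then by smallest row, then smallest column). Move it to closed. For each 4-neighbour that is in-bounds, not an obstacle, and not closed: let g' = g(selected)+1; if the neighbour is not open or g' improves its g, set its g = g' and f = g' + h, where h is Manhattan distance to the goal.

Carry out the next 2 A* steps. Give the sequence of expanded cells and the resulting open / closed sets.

step 1: expand (2,4) (f=6, h=5) → closed; open now [(0,4) g=1 f=8, (1,3) g=1 f=8, (2,3) g=2 f=8, (2,5) g=2 f=6, (3,4) g=2 f=6]
step 2: expand (2,5) (f=6, h=4) → closed; open now [(0,4) g=1 f=8, (1,3) g=1 f=8, (2,3) g=2 f=8, (3,4) g=2 f=6, (3,5) g=3 f=6]

order=[(2,4) → (2,5)]; open=[(0,4) g=1 f=8, (1,3) g=1 f=8, (2,3) g=2 f=8, (3,4) g=2 f=6, (3,5) g=3 f=6]; closed=[(1,4), (2,4), (2,5)]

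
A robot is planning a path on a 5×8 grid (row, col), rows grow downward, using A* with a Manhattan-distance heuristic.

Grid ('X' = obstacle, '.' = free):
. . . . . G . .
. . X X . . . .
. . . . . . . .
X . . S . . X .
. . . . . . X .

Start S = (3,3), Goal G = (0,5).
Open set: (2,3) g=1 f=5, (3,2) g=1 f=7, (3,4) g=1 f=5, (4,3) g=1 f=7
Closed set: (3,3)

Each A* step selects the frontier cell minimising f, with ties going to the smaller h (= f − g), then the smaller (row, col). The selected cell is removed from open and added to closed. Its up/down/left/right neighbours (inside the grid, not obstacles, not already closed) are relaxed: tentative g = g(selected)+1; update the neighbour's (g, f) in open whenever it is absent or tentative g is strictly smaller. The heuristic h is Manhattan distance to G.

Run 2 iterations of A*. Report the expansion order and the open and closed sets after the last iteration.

step 1: expand (2,3) (f=5, h=4) → closed; open now [(2,2) g=2 f=7, (2,4) g=2 f=5, (3,2) g=1 f=7, (3,4) g=1 f=5, (4,3) g=1 f=7]
step 2: expand (2,4) (f=5, h=3) → closed; open now [(1,4) g=3 f=5, (2,2) g=2 f=7, (2,5) g=3 f=5, (3,2) g=1 f=7, (3,4) g=1 f=5, (4,3) g=1 f=7]

order=[(2,3) → (2,4)]; open=[(1,4) g=3 f=5, (2,2) g=2 f=7, (2,5) g=3 f=5, (3,2) g=1 f=7, (3,4) g=1 f=5, (4,3) g=1 f=7]; closed=[(2,3), (2,4), (3,3)]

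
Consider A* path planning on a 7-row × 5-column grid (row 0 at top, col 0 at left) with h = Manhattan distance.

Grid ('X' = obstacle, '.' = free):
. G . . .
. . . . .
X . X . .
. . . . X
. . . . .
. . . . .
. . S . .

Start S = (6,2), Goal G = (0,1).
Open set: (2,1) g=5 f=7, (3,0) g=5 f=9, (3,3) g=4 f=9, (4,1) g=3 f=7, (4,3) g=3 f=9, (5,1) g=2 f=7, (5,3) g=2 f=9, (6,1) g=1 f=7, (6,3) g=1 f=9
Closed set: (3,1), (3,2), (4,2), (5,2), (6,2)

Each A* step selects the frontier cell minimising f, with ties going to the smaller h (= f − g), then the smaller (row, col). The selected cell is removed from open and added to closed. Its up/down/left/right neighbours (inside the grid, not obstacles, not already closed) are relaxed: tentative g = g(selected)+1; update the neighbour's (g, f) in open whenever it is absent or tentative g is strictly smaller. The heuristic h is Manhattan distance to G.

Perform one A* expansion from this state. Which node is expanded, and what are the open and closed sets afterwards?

expanded=(2,1); open=[(1,1) g=6 f=7, (3,0) g=5 f=9, (3,3) g=4 f=9, (4,1) g=3 f=7, (4,3) g=3 f=9, (5,1) g=2 f=7, (5,3) g=2 f=9, (6,1) g=1 f=7, (6,3) g=1 f=9]; closed=[(2,1), (3,1), (3,2), (4,2), (5,2), (6,2)]

step 1: expand (2,1) (f=7, h=2) → closed; open now [(1,1) g=6 f=7, (3,0) g=5 f=9, (3,3) g=4 f=9, (4,1) g=3 f=7, (4,3) g=3 f=9, (5,1) g=2 f=7, (5,3) g=2 f=9, (6,1) g=1 f=7, (6,3) g=1 f=9]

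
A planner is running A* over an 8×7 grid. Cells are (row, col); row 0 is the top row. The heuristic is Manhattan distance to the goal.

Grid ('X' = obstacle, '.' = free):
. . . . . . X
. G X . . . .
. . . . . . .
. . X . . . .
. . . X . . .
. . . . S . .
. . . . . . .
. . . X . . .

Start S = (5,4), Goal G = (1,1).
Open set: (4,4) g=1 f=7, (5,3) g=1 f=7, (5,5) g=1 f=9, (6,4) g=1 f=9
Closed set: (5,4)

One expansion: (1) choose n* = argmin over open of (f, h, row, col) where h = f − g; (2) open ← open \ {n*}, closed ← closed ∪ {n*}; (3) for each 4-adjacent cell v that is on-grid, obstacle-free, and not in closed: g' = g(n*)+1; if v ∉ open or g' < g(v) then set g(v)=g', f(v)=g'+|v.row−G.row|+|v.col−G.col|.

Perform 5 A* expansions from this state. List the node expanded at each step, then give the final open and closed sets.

order=[(4,4) → (3,4) → (2,4) → (1,4) → (1,3)]; open=[(0,3) g=6 f=9, (0,4) g=5 f=9, (1,5) g=5 f=9, (2,3) g=4 f=7, (2,5) g=4 f=9, (3,3) g=3 f=7, (3,5) g=3 f=9, (4,5) g=2 f=9, (5,3) g=1 f=7, (5,5) g=1 f=9, (6,4) g=1 f=9]; closed=[(1,3), (1,4), (2,4), (3,4), (4,4), (5,4)]

step 1: expand (4,4) (f=7, h=6) → closed; open now [(3,4) g=2 f=7, (4,5) g=2 f=9, (5,3) g=1 f=7, (5,5) g=1 f=9, (6,4) g=1 f=9]
step 2: expand (3,4) (f=7, h=5) → closed; open now [(2,4) g=3 f=7, (3,3) g=3 f=7, (3,5) g=3 f=9, (4,5) g=2 f=9, (5,3) g=1 f=7, (5,5) g=1 f=9, (6,4) g=1 f=9]
step 3: expand (2,4) (f=7, h=4) → closed; open now [(1,4) g=4 f=7, (2,3) g=4 f=7, (2,5) g=4 f=9, (3,3) g=3 f=7, (3,5) g=3 f=9, (4,5) g=2 f=9, (5,3) g=1 f=7, (5,5) g=1 f=9, (6,4) g=1 f=9]
step 4: expand (1,4) (f=7, h=3) → closed; open now [(0,4) g=5 f=9, (1,3) g=5 f=7, (1,5) g=5 f=9, (2,3) g=4 f=7, (2,5) g=4 f=9, (3,3) g=3 f=7, (3,5) g=3 f=9, (4,5) g=2 f=9, (5,3) g=1 f=7, (5,5) g=1 f=9, (6,4) g=1 f=9]
step 5: expand (1,3) (f=7, h=2) → closed; open now [(0,3) g=6 f=9, (0,4) g=5 f=9, (1,5) g=5 f=9, (2,3) g=4 f=7, (2,5) g=4 f=9, (3,3) g=3 f=7, (3,5) g=3 f=9, (4,5) g=2 f=9, (5,3) g=1 f=7, (5,5) g=1 f=9, (6,4) g=1 f=9]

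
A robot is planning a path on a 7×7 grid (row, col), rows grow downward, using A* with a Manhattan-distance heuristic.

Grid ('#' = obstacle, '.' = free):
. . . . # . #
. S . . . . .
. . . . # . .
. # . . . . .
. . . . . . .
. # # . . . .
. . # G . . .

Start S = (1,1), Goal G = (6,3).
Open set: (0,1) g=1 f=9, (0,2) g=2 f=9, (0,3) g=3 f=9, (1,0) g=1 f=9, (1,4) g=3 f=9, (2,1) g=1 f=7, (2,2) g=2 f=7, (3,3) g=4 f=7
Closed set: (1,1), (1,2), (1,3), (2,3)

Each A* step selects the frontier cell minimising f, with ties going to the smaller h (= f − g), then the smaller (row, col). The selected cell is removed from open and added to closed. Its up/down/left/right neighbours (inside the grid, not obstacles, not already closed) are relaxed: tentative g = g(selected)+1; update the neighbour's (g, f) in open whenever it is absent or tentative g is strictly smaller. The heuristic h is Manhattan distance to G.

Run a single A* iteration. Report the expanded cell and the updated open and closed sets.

expanded=(3,3); open=[(0,1) g=1 f=9, (0,2) g=2 f=9, (0,3) g=3 f=9, (1,0) g=1 f=9, (1,4) g=3 f=9, (2,1) g=1 f=7, (2,2) g=2 f=7, (3,2) g=5 f=9, (3,4) g=5 f=9, (4,3) g=5 f=7]; closed=[(1,1), (1,2), (1,3), (2,3), (3,3)]

step 1: expand (3,3) (f=7, h=3) → closed; open now [(0,1) g=1 f=9, (0,2) g=2 f=9, (0,3) g=3 f=9, (1,0) g=1 f=9, (1,4) g=3 f=9, (2,1) g=1 f=7, (2,2) g=2 f=7, (3,2) g=5 f=9, (3,4) g=5 f=9, (4,3) g=5 f=7]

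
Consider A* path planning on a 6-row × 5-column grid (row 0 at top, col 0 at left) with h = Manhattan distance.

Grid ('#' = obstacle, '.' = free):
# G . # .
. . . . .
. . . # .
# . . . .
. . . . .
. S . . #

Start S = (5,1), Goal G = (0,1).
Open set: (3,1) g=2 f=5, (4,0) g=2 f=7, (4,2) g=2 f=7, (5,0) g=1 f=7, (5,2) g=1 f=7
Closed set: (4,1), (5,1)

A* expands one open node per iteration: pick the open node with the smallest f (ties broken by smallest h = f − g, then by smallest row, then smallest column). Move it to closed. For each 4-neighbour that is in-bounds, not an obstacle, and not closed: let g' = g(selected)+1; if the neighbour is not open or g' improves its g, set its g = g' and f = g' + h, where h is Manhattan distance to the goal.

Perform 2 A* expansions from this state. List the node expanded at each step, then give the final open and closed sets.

step 1: expand (3,1) (f=5, h=3) → closed; open now [(2,1) g=3 f=5, (3,2) g=3 f=7, (4,0) g=2 f=7, (4,2) g=2 f=7, (5,0) g=1 f=7, (5,2) g=1 f=7]
step 2: expand (2,1) (f=5, h=2) → closed; open now [(1,1) g=4 f=5, (2,0) g=4 f=7, (2,2) g=4 f=7, (3,2) g=3 f=7, (4,0) g=2 f=7, (4,2) g=2 f=7, (5,0) g=1 f=7, (5,2) g=1 f=7]

order=[(3,1) → (2,1)]; open=[(1,1) g=4 f=5, (2,0) g=4 f=7, (2,2) g=4 f=7, (3,2) g=3 f=7, (4,0) g=2 f=7, (4,2) g=2 f=7, (5,0) g=1 f=7, (5,2) g=1 f=7]; closed=[(2,1), (3,1), (4,1), (5,1)]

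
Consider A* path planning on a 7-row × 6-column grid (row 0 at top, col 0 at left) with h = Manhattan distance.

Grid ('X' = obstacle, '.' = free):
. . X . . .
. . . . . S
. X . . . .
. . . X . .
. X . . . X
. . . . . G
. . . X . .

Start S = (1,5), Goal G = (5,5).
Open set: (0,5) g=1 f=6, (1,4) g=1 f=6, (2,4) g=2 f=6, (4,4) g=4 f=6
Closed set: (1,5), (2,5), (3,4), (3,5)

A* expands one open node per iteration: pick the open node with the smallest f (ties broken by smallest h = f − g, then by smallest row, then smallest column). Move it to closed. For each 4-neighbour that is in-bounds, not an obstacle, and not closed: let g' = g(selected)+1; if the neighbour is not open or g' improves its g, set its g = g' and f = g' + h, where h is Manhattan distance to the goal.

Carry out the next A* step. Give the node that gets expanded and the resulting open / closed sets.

step 1: expand (4,4) (f=6, h=2) → closed; open now [(0,5) g=1 f=6, (1,4) g=1 f=6, (2,4) g=2 f=6, (4,3) g=5 f=8, (5,4) g=5 f=6]

expanded=(4,4); open=[(0,5) g=1 f=6, (1,4) g=1 f=6, (2,4) g=2 f=6, (4,3) g=5 f=8, (5,4) g=5 f=6]; closed=[(1,5), (2,5), (3,4), (3,5), (4,4)]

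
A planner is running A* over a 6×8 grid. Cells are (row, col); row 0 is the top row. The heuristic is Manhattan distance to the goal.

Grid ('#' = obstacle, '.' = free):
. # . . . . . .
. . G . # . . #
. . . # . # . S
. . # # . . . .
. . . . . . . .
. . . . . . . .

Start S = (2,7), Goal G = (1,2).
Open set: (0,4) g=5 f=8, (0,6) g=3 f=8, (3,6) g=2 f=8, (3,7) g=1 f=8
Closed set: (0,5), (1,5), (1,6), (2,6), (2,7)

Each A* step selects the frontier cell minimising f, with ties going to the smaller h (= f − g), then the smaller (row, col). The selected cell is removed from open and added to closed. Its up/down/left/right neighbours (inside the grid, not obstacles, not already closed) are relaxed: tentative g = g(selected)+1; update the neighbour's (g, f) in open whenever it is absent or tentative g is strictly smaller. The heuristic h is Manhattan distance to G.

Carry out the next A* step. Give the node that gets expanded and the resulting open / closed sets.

expanded=(0,4); open=[(0,3) g=6 f=8, (0,6) g=3 f=8, (3,6) g=2 f=8, (3,7) g=1 f=8]; closed=[(0,4), (0,5), (1,5), (1,6), (2,6), (2,7)]

step 1: expand (0,4) (f=8, h=3) → closed; open now [(0,3) g=6 f=8, (0,6) g=3 f=8, (3,6) g=2 f=8, (3,7) g=1 f=8]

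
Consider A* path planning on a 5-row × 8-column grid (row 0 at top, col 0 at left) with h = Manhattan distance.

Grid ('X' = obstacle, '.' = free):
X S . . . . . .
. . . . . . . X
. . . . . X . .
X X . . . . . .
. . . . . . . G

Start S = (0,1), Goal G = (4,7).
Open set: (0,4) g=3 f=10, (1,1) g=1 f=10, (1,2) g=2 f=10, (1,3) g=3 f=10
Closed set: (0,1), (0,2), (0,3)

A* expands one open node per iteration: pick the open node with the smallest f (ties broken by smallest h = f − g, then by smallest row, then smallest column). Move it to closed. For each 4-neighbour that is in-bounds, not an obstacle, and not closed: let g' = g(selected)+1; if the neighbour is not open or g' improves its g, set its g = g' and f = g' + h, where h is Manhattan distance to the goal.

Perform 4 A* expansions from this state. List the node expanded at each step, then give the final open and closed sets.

order=[(0,4) → (0,5) → (0,6) → (0,7)]; open=[(1,1) g=1 f=10, (1,2) g=2 f=10, (1,3) g=3 f=10, (1,4) g=4 f=10, (1,5) g=5 f=10, (1,6) g=6 f=10]; closed=[(0,1), (0,2), (0,3), (0,4), (0,5), (0,6), (0,7)]

step 1: expand (0,4) (f=10, h=7) → closed; open now [(0,5) g=4 f=10, (1,1) g=1 f=10, (1,2) g=2 f=10, (1,3) g=3 f=10, (1,4) g=4 f=10]
step 2: expand (0,5) (f=10, h=6) → closed; open now [(0,6) g=5 f=10, (1,1) g=1 f=10, (1,2) g=2 f=10, (1,3) g=3 f=10, (1,4) g=4 f=10, (1,5) g=5 f=10]
step 3: expand (0,6) (f=10, h=5) → closed; open now [(0,7) g=6 f=10, (1,1) g=1 f=10, (1,2) g=2 f=10, (1,3) g=3 f=10, (1,4) g=4 f=10, (1,5) g=5 f=10, (1,6) g=6 f=10]
step 4: expand (0,7) (f=10, h=4) → closed; open now [(1,1) g=1 f=10, (1,2) g=2 f=10, (1,3) g=3 f=10, (1,4) g=4 f=10, (1,5) g=5 f=10, (1,6) g=6 f=10]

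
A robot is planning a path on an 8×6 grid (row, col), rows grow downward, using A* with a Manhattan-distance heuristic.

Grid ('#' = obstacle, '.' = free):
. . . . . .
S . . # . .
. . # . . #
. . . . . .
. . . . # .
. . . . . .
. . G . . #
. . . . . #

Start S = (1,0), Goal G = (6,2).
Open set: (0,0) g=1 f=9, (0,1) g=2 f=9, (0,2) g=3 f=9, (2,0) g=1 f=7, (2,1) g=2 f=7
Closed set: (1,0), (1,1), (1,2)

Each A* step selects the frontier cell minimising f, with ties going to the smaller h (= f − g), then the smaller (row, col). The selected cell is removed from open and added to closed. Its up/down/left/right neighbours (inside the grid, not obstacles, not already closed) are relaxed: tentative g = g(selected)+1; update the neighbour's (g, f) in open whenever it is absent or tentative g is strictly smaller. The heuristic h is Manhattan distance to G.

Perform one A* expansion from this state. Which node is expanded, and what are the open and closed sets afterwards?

step 1: expand (2,1) (f=7, h=5) → closed; open now [(0,0) g=1 f=9, (0,1) g=2 f=9, (0,2) g=3 f=9, (2,0) g=1 f=7, (3,1) g=3 f=7]

expanded=(2,1); open=[(0,0) g=1 f=9, (0,1) g=2 f=9, (0,2) g=3 f=9, (2,0) g=1 f=7, (3,1) g=3 f=7]; closed=[(1,0), (1,1), (1,2), (2,1)]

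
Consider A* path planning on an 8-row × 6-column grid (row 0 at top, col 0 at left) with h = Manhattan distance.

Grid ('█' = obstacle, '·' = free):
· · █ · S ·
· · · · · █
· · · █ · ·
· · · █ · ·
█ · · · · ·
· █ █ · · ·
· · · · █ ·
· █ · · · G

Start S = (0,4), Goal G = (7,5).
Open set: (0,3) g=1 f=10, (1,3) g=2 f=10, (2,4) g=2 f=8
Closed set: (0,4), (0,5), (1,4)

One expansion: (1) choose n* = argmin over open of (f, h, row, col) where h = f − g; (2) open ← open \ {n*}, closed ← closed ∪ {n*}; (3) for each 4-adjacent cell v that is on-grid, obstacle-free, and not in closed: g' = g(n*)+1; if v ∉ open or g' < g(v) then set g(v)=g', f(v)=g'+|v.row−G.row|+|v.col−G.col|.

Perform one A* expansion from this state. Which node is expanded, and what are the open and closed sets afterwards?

expanded=(2,4); open=[(0,3) g=1 f=10, (1,3) g=2 f=10, (2,5) g=3 f=8, (3,4) g=3 f=8]; closed=[(0,4), (0,5), (1,4), (2,4)]

step 1: expand (2,4) (f=8, h=6) → closed; open now [(0,3) g=1 f=10, (1,3) g=2 f=10, (2,5) g=3 f=8, (3,4) g=3 f=8]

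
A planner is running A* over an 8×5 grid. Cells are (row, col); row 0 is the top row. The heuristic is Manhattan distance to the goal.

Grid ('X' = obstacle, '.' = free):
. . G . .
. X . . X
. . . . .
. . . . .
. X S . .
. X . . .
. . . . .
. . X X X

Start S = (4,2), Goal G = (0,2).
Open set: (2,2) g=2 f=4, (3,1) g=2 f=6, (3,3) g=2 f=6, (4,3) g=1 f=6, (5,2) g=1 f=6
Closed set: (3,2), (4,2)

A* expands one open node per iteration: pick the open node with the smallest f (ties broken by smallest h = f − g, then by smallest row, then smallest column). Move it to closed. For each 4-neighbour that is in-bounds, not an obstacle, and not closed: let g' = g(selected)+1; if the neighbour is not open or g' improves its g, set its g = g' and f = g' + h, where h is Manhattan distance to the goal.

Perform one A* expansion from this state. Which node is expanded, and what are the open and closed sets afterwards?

step 1: expand (2,2) (f=4, h=2) → closed; open now [(1,2) g=3 f=4, (2,1) g=3 f=6, (2,3) g=3 f=6, (3,1) g=2 f=6, (3,3) g=2 f=6, (4,3) g=1 f=6, (5,2) g=1 f=6]

expanded=(2,2); open=[(1,2) g=3 f=4, (2,1) g=3 f=6, (2,3) g=3 f=6, (3,1) g=2 f=6, (3,3) g=2 f=6, (4,3) g=1 f=6, (5,2) g=1 f=6]; closed=[(2,2), (3,2), (4,2)]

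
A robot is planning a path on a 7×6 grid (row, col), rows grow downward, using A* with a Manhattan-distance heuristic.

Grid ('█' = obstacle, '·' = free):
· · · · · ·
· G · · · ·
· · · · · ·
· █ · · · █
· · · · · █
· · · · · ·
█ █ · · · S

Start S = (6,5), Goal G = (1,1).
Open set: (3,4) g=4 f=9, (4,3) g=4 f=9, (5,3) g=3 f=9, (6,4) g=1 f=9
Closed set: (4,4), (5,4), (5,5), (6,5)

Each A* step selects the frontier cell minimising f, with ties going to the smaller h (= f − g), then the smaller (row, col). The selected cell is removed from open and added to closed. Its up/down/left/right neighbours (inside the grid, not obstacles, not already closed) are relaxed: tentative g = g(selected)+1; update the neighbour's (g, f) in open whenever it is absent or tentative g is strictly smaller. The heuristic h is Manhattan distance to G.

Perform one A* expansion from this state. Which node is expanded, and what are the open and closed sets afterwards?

step 1: expand (3,4) (f=9, h=5) → closed; open now [(2,4) g=5 f=9, (3,3) g=5 f=9, (4,3) g=4 f=9, (5,3) g=3 f=9, (6,4) g=1 f=9]

expanded=(3,4); open=[(2,4) g=5 f=9, (3,3) g=5 f=9, (4,3) g=4 f=9, (5,3) g=3 f=9, (6,4) g=1 f=9]; closed=[(3,4), (4,4), (5,4), (5,5), (6,5)]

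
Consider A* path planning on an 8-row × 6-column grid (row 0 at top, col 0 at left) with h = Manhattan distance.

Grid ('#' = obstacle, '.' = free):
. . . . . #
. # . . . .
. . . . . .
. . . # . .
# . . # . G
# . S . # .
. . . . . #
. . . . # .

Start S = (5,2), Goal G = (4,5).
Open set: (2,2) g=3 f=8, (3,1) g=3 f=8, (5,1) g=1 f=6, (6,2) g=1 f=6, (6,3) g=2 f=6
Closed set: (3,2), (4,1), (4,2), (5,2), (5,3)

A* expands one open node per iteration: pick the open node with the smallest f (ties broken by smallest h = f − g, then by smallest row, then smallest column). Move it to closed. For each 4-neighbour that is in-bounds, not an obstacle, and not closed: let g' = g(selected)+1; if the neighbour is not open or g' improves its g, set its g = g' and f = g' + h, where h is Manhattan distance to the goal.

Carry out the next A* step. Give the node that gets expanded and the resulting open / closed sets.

step 1: expand (6,3) (f=6, h=4) → closed; open now [(2,2) g=3 f=8, (3,1) g=3 f=8, (5,1) g=1 f=6, (6,2) g=1 f=6, (6,4) g=3 f=6, (7,3) g=3 f=8]

expanded=(6,3); open=[(2,2) g=3 f=8, (3,1) g=3 f=8, (5,1) g=1 f=6, (6,2) g=1 f=6, (6,4) g=3 f=6, (7,3) g=3 f=8]; closed=[(3,2), (4,1), (4,2), (5,2), (5,3), (6,3)]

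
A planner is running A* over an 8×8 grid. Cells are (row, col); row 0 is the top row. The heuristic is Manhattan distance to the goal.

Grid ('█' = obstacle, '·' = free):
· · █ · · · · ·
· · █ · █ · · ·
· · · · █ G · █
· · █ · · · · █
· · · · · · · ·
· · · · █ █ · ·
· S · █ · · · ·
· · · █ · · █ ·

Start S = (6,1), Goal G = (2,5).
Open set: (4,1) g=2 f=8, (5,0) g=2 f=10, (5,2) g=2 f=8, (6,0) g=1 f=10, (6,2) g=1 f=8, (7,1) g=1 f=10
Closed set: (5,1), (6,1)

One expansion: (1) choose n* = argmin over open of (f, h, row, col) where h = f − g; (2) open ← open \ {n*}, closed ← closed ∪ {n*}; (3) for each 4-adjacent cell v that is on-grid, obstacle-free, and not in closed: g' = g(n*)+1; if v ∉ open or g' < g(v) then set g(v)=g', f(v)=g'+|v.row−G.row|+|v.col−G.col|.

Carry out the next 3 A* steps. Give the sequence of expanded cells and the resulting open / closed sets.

order=[(4,1) → (3,1) → (2,1)]; open=[(1,1) g=5 f=10, (2,0) g=5 f=10, (2,2) g=5 f=8, (3,0) g=4 f=10, (4,0) g=3 f=10, (4,2) g=3 f=8, (5,0) g=2 f=10, (5,2) g=2 f=8, (6,0) g=1 f=10, (6,2) g=1 f=8, (7,1) g=1 f=10]; closed=[(2,1), (3,1), (4,1), (5,1), (6,1)]

step 1: expand (4,1) (f=8, h=6) → closed; open now [(3,1) g=3 f=8, (4,0) g=3 f=10, (4,2) g=3 f=8, (5,0) g=2 f=10, (5,2) g=2 f=8, (6,0) g=1 f=10, (6,2) g=1 f=8, (7,1) g=1 f=10]
step 2: expand (3,1) (f=8, h=5) → closed; open now [(2,1) g=4 f=8, (3,0) g=4 f=10, (4,0) g=3 f=10, (4,2) g=3 f=8, (5,0) g=2 f=10, (5,2) g=2 f=8, (6,0) g=1 f=10, (6,2) g=1 f=8, (7,1) g=1 f=10]
step 3: expand (2,1) (f=8, h=4) → closed; open now [(1,1) g=5 f=10, (2,0) g=5 f=10, (2,2) g=5 f=8, (3,0) g=4 f=10, (4,0) g=3 f=10, (4,2) g=3 f=8, (5,0) g=2 f=10, (5,2) g=2 f=8, (6,0) g=1 f=10, (6,2) g=1 f=8, (7,1) g=1 f=10]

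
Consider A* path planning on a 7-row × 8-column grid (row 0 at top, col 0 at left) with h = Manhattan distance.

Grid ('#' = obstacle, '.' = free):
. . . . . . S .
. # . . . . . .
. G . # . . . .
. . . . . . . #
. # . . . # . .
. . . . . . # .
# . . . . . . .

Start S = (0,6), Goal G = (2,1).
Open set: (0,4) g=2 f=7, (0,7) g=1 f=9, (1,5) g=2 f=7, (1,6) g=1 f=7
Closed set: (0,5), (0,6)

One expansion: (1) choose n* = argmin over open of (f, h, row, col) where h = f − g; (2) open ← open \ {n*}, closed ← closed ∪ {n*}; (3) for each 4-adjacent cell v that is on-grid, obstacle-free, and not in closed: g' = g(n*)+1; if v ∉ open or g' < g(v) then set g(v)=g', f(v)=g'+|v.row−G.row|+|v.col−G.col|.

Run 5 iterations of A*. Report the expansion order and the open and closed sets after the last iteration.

step 1: expand (0,4) (f=7, h=5) → closed; open now [(0,3) g=3 f=7, (0,7) g=1 f=9, (1,4) g=3 f=7, (1,5) g=2 f=7, (1,6) g=1 f=7]
step 2: expand (0,3) (f=7, h=4) → closed; open now [(0,2) g=4 f=7, (0,7) g=1 f=9, (1,3) g=4 f=7, (1,4) g=3 f=7, (1,5) g=2 f=7, (1,6) g=1 f=7]
step 3: expand (0,2) (f=7, h=3) → closed; open now [(0,1) g=5 f=7, (0,7) g=1 f=9, (1,2) g=5 f=7, (1,3) g=4 f=7, (1,4) g=3 f=7, (1,5) g=2 f=7, (1,6) g=1 f=7]
step 4: expand (0,1) (f=7, h=2) → closed; open now [(0,0) g=6 f=9, (0,7) g=1 f=9, (1,2) g=5 f=7, (1,3) g=4 f=7, (1,4) g=3 f=7, (1,5) g=2 f=7, (1,6) g=1 f=7]
step 5: expand (1,2) (f=7, h=2) → closed; open now [(0,0) g=6 f=9, (0,7) g=1 f=9, (1,3) g=4 f=7, (1,4) g=3 f=7, (1,5) g=2 f=7, (1,6) g=1 f=7, (2,2) g=6 f=7]

order=[(0,4) → (0,3) → (0,2) → (0,1) → (1,2)]; open=[(0,0) g=6 f=9, (0,7) g=1 f=9, (1,3) g=4 f=7, (1,4) g=3 f=7, (1,5) g=2 f=7, (1,6) g=1 f=7, (2,2) g=6 f=7]; closed=[(0,1), (0,2), (0,3), (0,4), (0,5), (0,6), (1,2)]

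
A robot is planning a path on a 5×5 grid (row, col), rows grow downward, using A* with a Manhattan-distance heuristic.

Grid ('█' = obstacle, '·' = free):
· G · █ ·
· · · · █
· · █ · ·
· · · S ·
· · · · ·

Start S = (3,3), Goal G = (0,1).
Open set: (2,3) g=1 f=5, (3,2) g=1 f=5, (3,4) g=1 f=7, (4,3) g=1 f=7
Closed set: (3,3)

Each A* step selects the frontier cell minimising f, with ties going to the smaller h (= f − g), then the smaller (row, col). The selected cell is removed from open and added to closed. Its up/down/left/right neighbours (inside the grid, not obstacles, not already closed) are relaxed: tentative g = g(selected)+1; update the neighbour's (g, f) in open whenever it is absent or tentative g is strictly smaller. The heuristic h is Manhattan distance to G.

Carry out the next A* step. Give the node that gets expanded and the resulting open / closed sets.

step 1: expand (2,3) (f=5, h=4) → closed; open now [(1,3) g=2 f=5, (2,4) g=2 f=7, (3,2) g=1 f=5, (3,4) g=1 f=7, (4,3) g=1 f=7]

expanded=(2,3); open=[(1,3) g=2 f=5, (2,4) g=2 f=7, (3,2) g=1 f=5, (3,4) g=1 f=7, (4,3) g=1 f=7]; closed=[(2,3), (3,3)]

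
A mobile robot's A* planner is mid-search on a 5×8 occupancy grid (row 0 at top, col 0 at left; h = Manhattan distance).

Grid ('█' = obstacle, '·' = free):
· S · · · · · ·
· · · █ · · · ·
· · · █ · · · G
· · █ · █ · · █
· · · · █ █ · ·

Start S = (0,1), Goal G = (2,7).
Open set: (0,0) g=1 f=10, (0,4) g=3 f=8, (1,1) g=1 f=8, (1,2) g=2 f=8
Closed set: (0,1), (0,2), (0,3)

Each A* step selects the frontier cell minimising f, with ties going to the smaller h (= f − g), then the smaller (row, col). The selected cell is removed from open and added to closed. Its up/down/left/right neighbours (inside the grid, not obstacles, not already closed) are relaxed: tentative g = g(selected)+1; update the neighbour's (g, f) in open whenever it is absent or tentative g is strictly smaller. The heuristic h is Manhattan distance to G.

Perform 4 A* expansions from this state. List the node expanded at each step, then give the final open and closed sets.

order=[(0,4) → (0,5) → (0,6) → (0,7)]; open=[(0,0) g=1 f=10, (1,1) g=1 f=8, (1,2) g=2 f=8, (1,4) g=4 f=8, (1,5) g=5 f=8, (1,6) g=6 f=8, (1,7) g=7 f=8]; closed=[(0,1), (0,2), (0,3), (0,4), (0,5), (0,6), (0,7)]

step 1: expand (0,4) (f=8, h=5) → closed; open now [(0,0) g=1 f=10, (0,5) g=4 f=8, (1,1) g=1 f=8, (1,2) g=2 f=8, (1,4) g=4 f=8]
step 2: expand (0,5) (f=8, h=4) → closed; open now [(0,0) g=1 f=10, (0,6) g=5 f=8, (1,1) g=1 f=8, (1,2) g=2 f=8, (1,4) g=4 f=8, (1,5) g=5 f=8]
step 3: expand (0,6) (f=8, h=3) → closed; open now [(0,0) g=1 f=10, (0,7) g=6 f=8, (1,1) g=1 f=8, (1,2) g=2 f=8, (1,4) g=4 f=8, (1,5) g=5 f=8, (1,6) g=6 f=8]
step 4: expand (0,7) (f=8, h=2) → closed; open now [(0,0) g=1 f=10, (1,1) g=1 f=8, (1,2) g=2 f=8, (1,4) g=4 f=8, (1,5) g=5 f=8, (1,6) g=6 f=8, (1,7) g=7 f=8]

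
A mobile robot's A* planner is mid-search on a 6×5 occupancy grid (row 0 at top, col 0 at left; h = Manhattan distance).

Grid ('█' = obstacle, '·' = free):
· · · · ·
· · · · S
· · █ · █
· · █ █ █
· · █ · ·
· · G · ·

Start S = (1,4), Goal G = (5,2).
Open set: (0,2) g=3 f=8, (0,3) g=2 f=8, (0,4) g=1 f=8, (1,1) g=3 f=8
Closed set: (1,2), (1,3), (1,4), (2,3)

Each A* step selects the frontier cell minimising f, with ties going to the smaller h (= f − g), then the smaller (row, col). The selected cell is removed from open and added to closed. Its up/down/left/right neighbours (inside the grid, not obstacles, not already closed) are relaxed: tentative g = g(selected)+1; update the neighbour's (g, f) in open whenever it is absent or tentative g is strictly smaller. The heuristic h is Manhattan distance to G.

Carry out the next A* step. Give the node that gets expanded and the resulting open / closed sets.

expanded=(0,2); open=[(0,1) g=4 f=10, (0,3) g=2 f=8, (0,4) g=1 f=8, (1,1) g=3 f=8]; closed=[(0,2), (1,2), (1,3), (1,4), (2,3)]

step 1: expand (0,2) (f=8, h=5) → closed; open now [(0,1) g=4 f=10, (0,3) g=2 f=8, (0,4) g=1 f=8, (1,1) g=3 f=8]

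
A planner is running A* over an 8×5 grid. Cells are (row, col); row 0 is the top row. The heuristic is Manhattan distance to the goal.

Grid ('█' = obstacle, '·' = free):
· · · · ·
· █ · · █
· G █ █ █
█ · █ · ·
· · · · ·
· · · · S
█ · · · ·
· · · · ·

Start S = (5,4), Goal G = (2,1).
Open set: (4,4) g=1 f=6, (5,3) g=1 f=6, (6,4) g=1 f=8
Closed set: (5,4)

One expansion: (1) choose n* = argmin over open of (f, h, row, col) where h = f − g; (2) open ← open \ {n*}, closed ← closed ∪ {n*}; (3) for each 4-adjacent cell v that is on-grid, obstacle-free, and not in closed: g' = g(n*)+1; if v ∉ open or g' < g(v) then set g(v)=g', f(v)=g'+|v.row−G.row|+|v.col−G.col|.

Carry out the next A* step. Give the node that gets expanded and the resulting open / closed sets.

expanded=(4,4); open=[(3,4) g=2 f=6, (4,3) g=2 f=6, (5,3) g=1 f=6, (6,4) g=1 f=8]; closed=[(4,4), (5,4)]

step 1: expand (4,4) (f=6, h=5) → closed; open now [(3,4) g=2 f=6, (4,3) g=2 f=6, (5,3) g=1 f=6, (6,4) g=1 f=8]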